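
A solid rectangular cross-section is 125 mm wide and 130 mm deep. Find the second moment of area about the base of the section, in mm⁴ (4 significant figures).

I_base ≈ 9.154 × 10⁷ mm⁴

The section: 125 × 130, A = 16 250 mm², y = 65 mm, Ī = 22 885 417 mm⁴.
Transfer it to the base of the section using Ī + A·d² with d = y − 0:
  the section: d = 65 mm → contributes +91 541 667 mm⁴
Total I = 91 541 667 mm⁴.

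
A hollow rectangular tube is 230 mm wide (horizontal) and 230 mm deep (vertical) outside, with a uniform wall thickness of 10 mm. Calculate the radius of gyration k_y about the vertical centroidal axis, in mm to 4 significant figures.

Break the section into simple shapes (no overlaps), measuring from the bottom-left corner of the bounding box.
Outer rectangle: 230 × 230, A = 52 900 mm², x = 115 mm, Ī = 233 200 833 mm⁴.
Inner void (subtracted): 210 × 210, A = 44 100 mm², x = 115 mm, Ī = 162 067 500 mm⁴.
By symmetry the centroid is at mid-width, x̄ = 115 mm.
All pieces are centred on the vertical centroidal axis, so I = ΣĪ (holes subtracted) = 71 133 333 mm⁴.
Radius of gyration: k = √(I/A) = √(71 133 333 / 8 800) = 89.9074 mm.

k_y ≈ 89.91 mm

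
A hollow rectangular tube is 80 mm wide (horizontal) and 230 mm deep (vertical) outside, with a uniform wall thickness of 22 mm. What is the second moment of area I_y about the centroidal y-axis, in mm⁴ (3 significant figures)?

Break the section into simple shapes (no overlaps), measuring from the bottom-left corner of the bounding box.
Outer rectangle: 80 × 230, A = 18 400 mm², x = 40 mm, Ī = 9 813 333 mm⁴.
Inner void (subtracted): 36 × 186, A = 6 696 mm², x = 40 mm, Ī = 723 168 mm⁴.
By symmetry the centroid is at mid-width, x̄ = 40 mm.
All pieces are centred on the centroidal y-axis, so I = ΣĪ (holes subtracted) = 9 090 165 mm⁴.

I_y ≈ 9.09 × 10⁶ mm⁴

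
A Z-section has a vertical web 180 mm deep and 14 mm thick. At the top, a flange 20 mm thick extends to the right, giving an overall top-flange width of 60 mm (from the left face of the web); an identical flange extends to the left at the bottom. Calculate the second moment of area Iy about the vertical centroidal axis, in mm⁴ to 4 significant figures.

Iy ≈ 2.022 × 10⁶ mm⁴

Treat the section as a set of non-overlapping primitives; coordinates are from the bounding-box lower-left.
Web: 14 × 180, A = 2 520 mm², x = 53 mm, Ī = 41 160 mm⁴.
Top flange (beyond web): 46 × 20, A = 920 mm², x = 83 mm, Ī = 162 227 mm⁴.
Bottom flange (beyond web): 46 × 20, A = 920 mm², x = 23 mm, Ī = 162 227 mm⁴.
Centroid: x̄ = ΣA·x / ΣA = 53 mm.
Transfer each piece to the vertical centroidal axis using Ī + A·d² with d = x − 53:
  web: d = 0 mm → contributes +41 160 mm⁴
  top flange (beyond web): d = 30 mm → contributes +990 227 mm⁴
  bottom flange (beyond web): d = -30 mm → contributes +990 227 mm⁴
Total I = 2 021 613 mm⁴.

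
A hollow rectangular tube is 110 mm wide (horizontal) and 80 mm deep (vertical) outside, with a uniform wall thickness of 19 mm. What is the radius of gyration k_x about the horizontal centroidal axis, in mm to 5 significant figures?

Decompose the section into non-overlapping parts with the origin at the bottom-left of its bounding rectangle.
Outer rectangle: 110 × 80, A = 8 800 mm², y = 40 mm, Ī = 4 693 333 mm⁴.
Inner void (subtracted): 72 × 42, A = 3 024 mm², y = 40 mm, Ī = 444 528 mm⁴.
By symmetry the centroid is at mid-height, ȳ = 40 mm.
All pieces are centred on the horizontal centroidal axis, so I = ΣĪ (holes subtracted) = 4 248 805 mm⁴.
Radius of gyration: k = √(I/A) = √(4 248 805 / 5 776) = 27.12188 mm.

k_x ≈ 27.122 mm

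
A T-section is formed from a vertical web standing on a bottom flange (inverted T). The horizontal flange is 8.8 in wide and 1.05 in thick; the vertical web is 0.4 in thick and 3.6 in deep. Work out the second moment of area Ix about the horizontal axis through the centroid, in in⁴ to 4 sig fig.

Ix ≈ 9.139 in⁴

Break the section into simple shapes (no overlaps), measuring from the bottom-left corner of the bounding box.
Flange: 8.8 × 1.05, A = 9.24 in², y = 0.525 in, Ī = 0.848925 in⁴.
Web: 0.4 × 3.6, A = 1.44 in², y = 2.85 in, Ī = 1.5552 in⁴.
Centroid: ȳ = ΣA·y / ΣA = 0.838483 in.
Transfer each piece to the horizontal axis through the centroid using Ī + A·d² with d = y − 0.838483:
  flange: d = -0.313483 in → contributes +1.75696 in⁴
  web: d = 2.01152 in → contributes +7.38173 in⁴
Total I = 9.13868 in⁴.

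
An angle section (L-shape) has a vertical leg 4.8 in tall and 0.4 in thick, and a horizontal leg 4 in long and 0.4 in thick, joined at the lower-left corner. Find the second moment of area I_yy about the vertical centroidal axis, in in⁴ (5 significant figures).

I_yy ≈ 4.8722 in⁴

Treat the section as a set of non-overlapping primitives; coordinates are from the bounding-box lower-left.
Vertical leg: 0.4 × 4.8, A = 1.92 in², x = 0.2 in, Ī = 0.0256 in⁴.
Horizontal leg (remainder): 3.6 × 0.4, A = 1.44 in², x = 2.2 in, Ī = 1.5552 in⁴.
Centroid: x̄ = ΣA·x / ΣA = 1.057143 in.
Transfer each piece to the vertical centroidal axis using Ī + A·d² with d = x − 1.057143:
  vertical leg: d = -0.8571429 in → contributes +1.436212 in⁴
  horizontal leg (remainder): d = 1.142857 in → contributes +3.436016 in⁴
Total I = 4.872229 in⁴.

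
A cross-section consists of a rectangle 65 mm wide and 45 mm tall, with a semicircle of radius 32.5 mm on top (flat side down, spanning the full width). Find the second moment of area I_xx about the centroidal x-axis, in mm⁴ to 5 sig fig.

Decompose the section into non-overlapping parts with the origin at the bottom-left of its bounding rectangle.
Rectangular body: 65 × 45, A = 2 925 mm², y = 22.5 mm, Ī = 493593.8 mm⁴.
Semicircular cap: semicircle r = 32.5, A = 1659.154 mm², y = 58.79343 mm, Ī = 122451.9 mm⁴.
Centroid: ȳ = ΣA·y / ΣA = 35.63577 mm.
Transfer each piece to the centroidal x-axis using Ī + A·d² with d = y − 35.63577:
  rectangular body: d = -13.13577 mm → contributes +998297.7 mm⁴
  semicircular cap: d = 23.15766 mm → contributes +1 012 218 mm⁴
Total I = 2 010 516 mm⁴.

I_xx ≈ 2.0105 × 10⁶ mm⁴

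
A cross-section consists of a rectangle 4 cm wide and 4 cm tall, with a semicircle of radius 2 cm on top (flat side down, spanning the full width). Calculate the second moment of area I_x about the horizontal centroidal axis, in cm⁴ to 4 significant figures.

Decompose the section into non-overlapping parts with the origin at the bottom-left of its bounding rectangle.
Rectangular body: 4 × 4, A = 16 cm², y = 2 cm, Ī = 21.3333 cm⁴.
Semicircular cap: semicircle r = 2, A = 6.28319 cm², y = 4.84883 cm, Ī = 1.75611 cm⁴.
Centroid: ȳ = ΣA·y / ΣA = 2.80328 cm.
Transfer each piece to the horizontal centroidal axis using Ī + A·d² with d = y − 2.80328:
  rectangular body: d = -0.803283 cm → contributes +31.6576 cm⁴
  semicircular cap: d = 2.04554 cm → contributes +28.0465 cm⁴
Total I = 59.7041 cm⁴.

I_x ≈ 59.70 cm⁴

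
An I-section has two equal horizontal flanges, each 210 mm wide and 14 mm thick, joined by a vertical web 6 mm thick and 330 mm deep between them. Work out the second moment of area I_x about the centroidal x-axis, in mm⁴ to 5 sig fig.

Break the section into simple shapes (no overlaps), measuring from the bottom-left corner of the bounding box.
Bottom flange: 210 × 14, A = 2 940 mm², y = 7 mm, Ī = 48 020 mm⁴.
Web: 6 × 330, A = 1 980 mm², y = 179 mm, Ī = 17 968 500 mm⁴.
Top flange: 210 × 14, A = 2 940 mm², y = 351 mm, Ī = 48 020 mm⁴.
By symmetry the centroid is at mid-height, ȳ = 179 mm.
Transfer each piece to the centroidal x-axis using Ī + A·d² with d = y − 179:
  bottom flange: d = -172 mm → contributes +87 024 980 mm⁴
  web: d = 0 mm → contributes +17 968 500 mm⁴
  top flange: d = 172 mm → contributes +87 024 980 mm⁴
Total I = 192 018 460 mm⁴.

I_x ≈ 1.9202 × 10⁸ mm⁴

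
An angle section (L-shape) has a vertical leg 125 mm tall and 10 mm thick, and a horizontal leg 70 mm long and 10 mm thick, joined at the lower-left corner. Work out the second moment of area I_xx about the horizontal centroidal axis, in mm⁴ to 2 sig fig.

I_xx ≈ 3.0 × 10⁶ mm⁴

Decompose the section into non-overlapping parts with the origin at the bottom-left of its bounding rectangle.
Vertical leg: 10 × 125, A = 1 250 mm², y = 62.5 mm, Ī = 1 627 604 mm⁴.
Horizontal leg (remainder): 60 × 10, A = 600 mm², y = 5 mm, Ī = 5 000 mm⁴.
Centroid: ȳ = ΣA·y / ΣA = 43.85 mm.
Transfer each piece to the horizontal centroidal axis using Ī + A·d² with d = y − 43.85:
  vertical leg: d = 18.65 mm → contributes +2 062 319 mm⁴
  horizontal leg (remainder): d = -38.85 mm → contributes +910 657 mm⁴
Total I = 2 972 976 mm⁴.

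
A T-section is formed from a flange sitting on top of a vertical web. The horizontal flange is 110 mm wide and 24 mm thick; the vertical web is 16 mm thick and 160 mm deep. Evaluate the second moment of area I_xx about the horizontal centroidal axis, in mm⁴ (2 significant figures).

I_xx ≈ 1.7 × 10⁷ mm⁴

Split into non-overlapping primitives; take the origin at the lower-left of the bounding box.
Flange: 110 × 24, A = 2 640 mm², y = 172 mm, Ī = 126 720 mm⁴.
Web: 16 × 160, A = 2 560 mm², y = 80 mm, Ī = 5 461 333 mm⁴.
Centroid: ȳ = ΣA·y / ΣA = 126.7 mm.
Transfer each piece to the horizontal centroidal axis using Ī + A·d² with d = y − 126.7:
  flange: d = 45.29 mm → contributes +5 542 398 mm⁴
  web: d = -46.71 mm → contributes +11 046 251 mm⁴
Total I = 16 588 649 mm⁴.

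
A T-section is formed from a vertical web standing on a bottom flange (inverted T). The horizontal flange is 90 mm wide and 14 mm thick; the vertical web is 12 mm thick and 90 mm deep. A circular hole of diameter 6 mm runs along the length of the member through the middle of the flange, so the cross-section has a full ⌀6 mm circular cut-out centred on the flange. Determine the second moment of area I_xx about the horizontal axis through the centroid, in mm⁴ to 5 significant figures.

I_xx ≈ 2.3055 × 10⁶ mm⁴

Treat the section as a set of non-overlapping primitives; coordinates are from the bounding-box lower-left.
Flange: 90 × 14, A = 1 260 mm², y = 7 mm, Ī = 20 580 mm⁴.
Web: 12 × 90, A = 1 080 mm², y = 59 mm, Ī = 729 000 mm⁴.
Hole (subtracted): ⌀6, A = 28.27433 mm², y = 7 mm, Ī = 63.61725 mm⁴.
Centroid: ȳ = ΣA·y / ΣA = 31.29354 mm.
Transfer each piece to the horizontal axis through the centroid using Ī + A·d² with d = y − 31.29354:
  flange: d = -24.29354 mm → contributes +764201.9 mm⁴
  web: d = 27.70646 mm → contributes +1 558 060 mm⁴
  hole: d = -24.29354 mm → contributes −16750.45 mm⁴
Total I = 2 305 511 mm⁴.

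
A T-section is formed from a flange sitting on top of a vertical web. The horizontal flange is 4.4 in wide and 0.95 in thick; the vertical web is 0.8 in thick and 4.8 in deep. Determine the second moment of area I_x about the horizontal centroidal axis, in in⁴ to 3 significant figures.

I_x ≈ 24.2 in⁴

Split into non-overlapping primitives; take the origin at the lower-left of the bounding box.
Flange: 4.4 × 0.95, A = 4.18 in², y = 5.275 in, Ī = 0.31437 in⁴.
Web: 0.8 × 4.8, A = 3.84 in², y = 2.4 in, Ī = 7.3728 in⁴.
Centroid: ȳ = ΣA·y / ΣA = 3.8984 in.
Transfer each piece to the horizontal centroidal axis using Ī + A·d² with d = y − 3.8984:
  flange: d = 1.3766 in → contributes +8.2351 in⁴
  web: d = -1.4984 in → contributes +15.995 in⁴
Total I = 24.23 in⁴.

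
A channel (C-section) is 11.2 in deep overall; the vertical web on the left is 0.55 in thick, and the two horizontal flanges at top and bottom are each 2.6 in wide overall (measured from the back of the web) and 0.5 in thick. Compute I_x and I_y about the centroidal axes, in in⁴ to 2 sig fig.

Break the section into simple shapes (no overlaps), measuring from the bottom-left corner of the bounding box.
Web: 0.55 × 11.2, A = 6.16 in², y = 5.6 in, Ī = 64.39 in⁴.
Top flange (beyond web): 2.05 × 0.5, A = 1.025 in², y = 10.95 in, Ī = 0.02135 in⁴.
Bottom flange (beyond web): 2.05 × 0.5, A = 1.025 in², y = 0.25 in, Ī = 0.02135 in⁴.
By symmetry the centroid is at mid-height, ȳ = 5.6 in.
Transfer each piece to the centroidal x-axis using Ī + A·d² with d = y − 5.6:
  web: d = 0 in → contributes +64.39 in⁴
  top flange (beyond web): d = 5.35 in → contributes +29.36 in⁴
  bottom flange (beyond web): d = -5.35 in → contributes +29.36 in⁴
Total I = 123.1 in⁴.
For the y-axis: x̄ = 0.5996 in.
Repeating about the centroidal y-axis gives I_y = 3.473 in⁴.

I_x ≈ 120 in⁴, I_y ≈ 3.5 in⁴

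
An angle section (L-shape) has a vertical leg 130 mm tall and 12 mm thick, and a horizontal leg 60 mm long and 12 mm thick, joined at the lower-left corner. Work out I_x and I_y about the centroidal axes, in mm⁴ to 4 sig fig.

I_x ≈ 3.668 × 10⁶ mm⁴, I_y ≈ 5.079 × 10⁵ mm⁴

Break the section into simple shapes (no overlaps), measuring from the bottom-left corner of the bounding box.
Vertical leg: 12 × 130, A = 1 560 mm², y = 65 mm, Ī = 2 197 000 mm⁴.
Horizontal leg (remainder): 48 × 12, A = 576 mm², y = 6 mm, Ī = 6 912 mm⁴.
Centroid: ȳ = ΣA·y / ΣA = 49.0899 mm.
Transfer each piece to the centroidal x-axis using Ī + A·d² with d = y − 49.0899:
  vertical leg: d = 15.9101 mm → contributes +2 591 885 mm⁴
  horizontal leg (remainder): d = -43.0899 mm → contributes +1 076 393 mm⁴
Total I = 3 668 279 mm⁴.
For the y-axis: x̄ = 14.0899 mm.
Repeating about the centroidal y-axis gives I_y = 507 919 mm⁴.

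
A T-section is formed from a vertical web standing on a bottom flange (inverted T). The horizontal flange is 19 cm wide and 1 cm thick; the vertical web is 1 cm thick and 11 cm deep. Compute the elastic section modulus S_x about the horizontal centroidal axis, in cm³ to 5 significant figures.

Treat the section as a set of non-overlapping primitives; coordinates are from the bounding-box lower-left.
Flange: 19 × 1, A = 19 cm², y = 0.5 cm, Ī = 1.583333 cm⁴.
Web: 1 × 11, A = 11 cm², y = 6.5 cm, Ī = 110.9167 cm⁴.
Centroid: ȳ = ΣA·y / ΣA = 2.7 cm.
Transfer each piece to the horizontal centroidal axis using Ī + A·d² with d = y − 2.7:
  flange: d = -2.2 cm → contributes +93.54333 cm⁴
  web: d = 3.8 cm → contributes +269.7567 cm⁴
Total I = 363.3 cm⁴.
Extreme fibre distance c = 9.3 cm; S = I/c = 39.06452 cm³.

S_x ≈ 39.065 cm³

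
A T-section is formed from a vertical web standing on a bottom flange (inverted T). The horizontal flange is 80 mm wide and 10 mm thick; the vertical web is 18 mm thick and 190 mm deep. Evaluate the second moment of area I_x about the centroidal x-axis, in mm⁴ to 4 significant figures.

Treat the section as a set of non-overlapping primitives; coordinates are from the bounding-box lower-left.
Flange: 80 × 10, A = 800 mm², y = 5 mm, Ī = 6666.67 mm⁴.
Web: 18 × 190, A = 3 420 mm², y = 105 mm, Ī = 10 288 500 mm⁴.
Centroid: ȳ = ΣA·y / ΣA = 86.0427 mm.
Transfer each piece to the centroidal x-axis using Ī + A·d² with d = y − 86.0427:
  flange: d = -81.0427 mm → contributes +5 260 996 mm⁴
  web: d = 18.9573 mm → contributes +11 517 583 mm⁴
Total I = 16 778 579 mm⁴.

I_x ≈ 1.678 × 10⁷ mm⁴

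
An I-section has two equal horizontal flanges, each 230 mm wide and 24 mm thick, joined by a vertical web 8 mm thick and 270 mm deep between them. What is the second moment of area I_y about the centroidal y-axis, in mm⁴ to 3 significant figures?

I_y ≈ 4.87 × 10⁷ mm⁴

Break the section into simple shapes (no overlaps), measuring from the bottom-left corner of the bounding box.
Bottom flange: 230 × 24, A = 5 520 mm², x = 115 mm, Ī = 24 334 000 mm⁴.
Web: 8 × 270, A = 2 160 mm², x = 115 mm, Ī = 11 520 mm⁴.
Top flange: 230 × 24, A = 5 520 mm², x = 115 mm, Ī = 24 334 000 mm⁴.
By symmetry the centroid is at mid-width, x̄ = 115 mm.
All pieces are centred on the centroidal y-axis, so I = ΣĪ = 48 679 520 mm⁴.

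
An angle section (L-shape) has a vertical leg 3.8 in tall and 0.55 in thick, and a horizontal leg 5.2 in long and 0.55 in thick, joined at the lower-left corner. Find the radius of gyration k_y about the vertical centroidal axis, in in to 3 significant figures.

k_y ≈ 1.64 in

Split into non-overlapping primitives; take the origin at the lower-left of the bounding box.
Vertical leg: 0.55 × 3.8, A = 2.09 in², x = 0.275 in, Ī = 0.052685 in⁴.
Horizontal leg (remainder): 4.65 × 0.55, A = 2.5575 in², x = 2.875 in, Ī = 4.6083 in⁴.
Centroid: x̄ = ΣA·x / ΣA = 1.7058 in.
Transfer each piece to the vertical centroidal axis using Ī + A·d² with d = x − 1.7058:
  vertical leg: d = -1.4308 in → contributes +4.3311 in⁴
  horizontal leg (remainder): d = 1.1692 in → contributes +8.1047 in⁴
Total I = 12.436 in⁴.
Radius of gyration: k = √(I/A) = √(12.436 / 4.6475) = 1.6358 in.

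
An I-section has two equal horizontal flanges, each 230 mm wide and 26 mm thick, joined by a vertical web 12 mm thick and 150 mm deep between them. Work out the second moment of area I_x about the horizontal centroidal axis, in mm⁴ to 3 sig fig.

I_x ≈ 9.67 × 10⁷ mm⁴

Split into non-overlapping primitives; take the origin at the lower-left of the bounding box.
Bottom flange: 230 × 26, A = 5 980 mm², y = 13 mm, Ī = 336 873 mm⁴.
Web: 12 × 150, A = 1 800 mm², y = 101 mm, Ī = 3 375 000 mm⁴.
Top flange: 230 × 26, A = 5 980 mm², y = 189 mm, Ī = 336 873 mm⁴.
By symmetry the centroid is at mid-height, ȳ = 101 mm.
Transfer each piece to the horizontal centroidal axis using Ī + A·d² with d = y − 101:
  bottom flange: d = -88 mm → contributes +46 645 993 mm⁴
  web: d = 0 mm → contributes +3 375 000 mm⁴
  top flange: d = 88 mm → contributes +46 645 993 mm⁴
Total I = 96 666 987 mm⁴.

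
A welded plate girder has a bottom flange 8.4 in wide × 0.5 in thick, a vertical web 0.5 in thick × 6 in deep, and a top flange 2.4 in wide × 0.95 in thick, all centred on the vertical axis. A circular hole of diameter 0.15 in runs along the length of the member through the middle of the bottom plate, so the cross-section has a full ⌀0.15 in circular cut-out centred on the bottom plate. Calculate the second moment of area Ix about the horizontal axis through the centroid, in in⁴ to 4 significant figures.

Break the section into simple shapes (no overlaps), measuring from the bottom-left corner of the bounding box.
Bottom plate: 8.4 × 0.5, A = 4.2 in², y = 0.25 in, Ī = 0.0875 in⁴.
Web plate: 0.5 × 6, A = 3 in², y = 3.5 in, Ī = 9 in⁴.
Top plate: 2.4 × 0.95, A = 2.28 in², y = 6.975 in, Ī = 0.171475 in⁴.
Hole (subtracted): ⌀0.15, A = 0.0176715 in², y = 0.25 in, Ī = 0.0000248505 in⁴.
Centroid: ȳ = ΣA·y / ΣA = 2.90083 in.
Transfer each piece to the horizontal axis through the centroid using Ī + A·d² with d = y − 2.90083:
  bottom plate: d = -2.65083 in → contributes +29.6004 in⁴
  web plate: d = 0.599173 in → contributes +10.077 in⁴
  top plate: d = 4.07417 in → contributes +38.0169 in⁴
  hole: d = -2.65083 in → contributes −0.1242 in⁴
Total I = 77.5702 in⁴.

Ix ≈ 77.57 in⁴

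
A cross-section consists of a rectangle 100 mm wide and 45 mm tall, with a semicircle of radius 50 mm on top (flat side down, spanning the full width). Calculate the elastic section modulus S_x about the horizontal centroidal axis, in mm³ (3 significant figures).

S_x ≈ 1.05 × 10⁵ mm³

Decompose the section into non-overlapping parts with the origin at the bottom-left of its bounding rectangle.
Rectangular body: 100 × 45, A = 4 500 mm², y = 22.5 mm, Ī = 759 375 mm⁴.
Semicircular cap: semicircle r = 50, A = 3 927 mm², y = 66.221 mm, Ī = 685 981 mm⁴.
Centroid: ȳ = ΣA·y / ΣA = 42.874 mm.
Transfer each piece to the horizontal centroidal axis using Ī + A·d² with d = y − 42.874:
  rectangular body: d = -20.374 mm → contributes +2 627 305 mm⁴
  semicircular cap: d = 23.347 mm → contributes +2 826 471 mm⁴
Total I = 5 453 777 mm⁴.
Extreme fibre distance c = 52.126 mm; S = I/c = 104 627 mm³.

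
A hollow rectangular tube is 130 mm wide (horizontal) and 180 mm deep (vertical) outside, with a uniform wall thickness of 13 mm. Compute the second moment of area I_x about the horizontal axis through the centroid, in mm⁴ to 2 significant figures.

Decompose the section into non-overlapping parts with the origin at the bottom-left of its bounding rectangle.
Outer rectangle: 130 × 180, A = 23 400 mm², y = 90 mm, Ī = 63 180 000 mm⁴.
Inner void (subtracted): 104 × 154, A = 16 016 mm², y = 90 mm, Ī = 31 652 955 mm⁴.
By symmetry the centroid is at mid-height, ȳ = 90 mm.
All pieces are centred on the horizontal axis through the centroid, so I = ΣĪ (holes subtracted) = 31 527 045 mm⁴.

I_x ≈ 3.2 × 10⁷ mm⁴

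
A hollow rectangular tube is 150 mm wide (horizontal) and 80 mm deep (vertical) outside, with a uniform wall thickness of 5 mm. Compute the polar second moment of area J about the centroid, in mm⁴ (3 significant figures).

Decompose the section into non-overlapping parts with the origin at the bottom-left of its bounding rectangle.
Outer rectangle: 150 × 80, A = 12 000 mm², y = 40 mm, Ī = 6 400 000 mm⁴.
Inner void (subtracted): 140 × 70, A = 9 800 mm², y = 40 mm, Ī = 4 001 667 mm⁴.
By symmetry the centroid is at mid-height, ȳ = 40 mm.
All pieces are centred on the centroidal x-axis, so I = ΣĪ (holes subtracted) = 2 398 333 mm⁴.
Repeating about the centroidal y-axis gives I_y = 6 493 333 mm⁴.
Polar second moment: J = I_x + I_y = 8 891 667 mm⁴.

J ≈ 8.89 × 10⁶ mm⁴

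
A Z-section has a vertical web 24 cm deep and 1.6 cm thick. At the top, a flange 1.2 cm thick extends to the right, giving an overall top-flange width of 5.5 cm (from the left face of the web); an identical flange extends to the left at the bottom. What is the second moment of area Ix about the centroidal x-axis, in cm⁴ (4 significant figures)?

Decompose the section into non-overlapping parts with the origin at the bottom-left of its bounding rectangle.
Web: 1.6 × 24, A = 38.4 cm², y = 12 cm, Ī = 1843.2 cm⁴.
Top flange (beyond web): 3.9 × 1.2, A = 4.68 cm², y = 23.4 cm, Ī = 0.5616 cm⁴.
Bottom flange (beyond web): 3.9 × 1.2, A = 4.68 cm², y = 0.6 cm, Ī = 0.5616 cm⁴.
Centroid: ȳ = ΣA·y / ΣA = 12 cm.
Transfer each piece to the centroidal x-axis using Ī + A·d² with d = y − 12:
  web: d = 0 cm → contributes +1843.2 cm⁴
  top flange (beyond web): d = 11.4 cm → contributes +608.774 cm⁴
  bottom flange (beyond web): d = -11.4 cm → contributes +608.774 cm⁴
Total I = 3060.75 cm⁴.

Ix ≈ 3061 cm⁴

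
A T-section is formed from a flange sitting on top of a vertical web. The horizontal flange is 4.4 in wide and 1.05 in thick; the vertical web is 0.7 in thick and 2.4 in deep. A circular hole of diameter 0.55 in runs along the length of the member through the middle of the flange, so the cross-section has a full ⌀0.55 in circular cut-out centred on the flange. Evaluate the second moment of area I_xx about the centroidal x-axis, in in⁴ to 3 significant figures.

I_xx ≈ 4.84 in⁴

Treat the section as a set of non-overlapping primitives; coordinates are from the bounding-box lower-left.
Flange: 4.4 × 1.05, A = 4.62 in², y = 2.925 in, Ī = 0.42446 in⁴.
Web: 0.7 × 2.4, A = 1.68 in², y = 1.2 in, Ī = 0.8064 in⁴.
Hole (subtracted): ⌀0.55, A = 0.23758 in², y = 2.925 in, Ī = 0.0044918 in⁴.
Centroid: ȳ = ΣA·y / ΣA = 2.447 in.
Transfer each piece to the centroidal x-axis using Ī + A·d² with d = y − 2.447:
  flange: d = 0.47803 in → contributes +1.4802 in⁴
  web: d = -1.247 in → contributes +3.4187 in⁴
  hole: d = 0.47803 in → contributes −0.058782 in⁴
Total I = 4.8401 in⁴.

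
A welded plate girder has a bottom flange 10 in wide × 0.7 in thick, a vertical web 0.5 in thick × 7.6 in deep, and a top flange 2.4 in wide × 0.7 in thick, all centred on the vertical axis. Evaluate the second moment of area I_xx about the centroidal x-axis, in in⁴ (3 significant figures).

I_xx ≈ 129 in⁴

Decompose the section into non-overlapping parts with the origin at the bottom-left of its bounding rectangle.
Bottom plate: 10 × 0.7, A = 7 in², y = 0.35 in, Ī = 0.28583 in⁴.
Web plate: 0.5 × 7.6, A = 3.8 in², y = 4.5 in, Ī = 18.291 in⁴.
Top plate: 2.4 × 0.7, A = 1.68 in², y = 8.65 in, Ī = 0.0686 in⁴.
Centroid: ȳ = ΣA·y / ΣA = 2.7309 in.
Transfer each piece to the centroidal x-axis using Ī + A·d² with d = y − 2.7309:
  bottom plate: d = -2.3809 in → contributes +39.968 in⁴
  web plate: d = 1.7691 in → contributes +30.183 in⁴
  top plate: d = 5.9191 in → contributes +58.928 in⁴
Total I = 129.08 in⁴.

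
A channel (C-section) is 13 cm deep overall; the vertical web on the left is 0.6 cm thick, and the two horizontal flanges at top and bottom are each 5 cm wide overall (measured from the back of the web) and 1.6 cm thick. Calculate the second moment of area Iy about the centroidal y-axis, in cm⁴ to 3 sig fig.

Break the section into simple shapes (no overlaps), measuring from the bottom-left corner of the bounding box.
Web: 0.6 × 13, A = 7.8 cm², x = 0.3 cm, Ī = 0.234 cm⁴.
Top flange (beyond web): 4.4 × 1.6, A = 7.04 cm², x = 2.8 cm, Ī = 11.358 cm⁴.
Bottom flange (beyond web): 4.4 × 1.6, A = 7.04 cm², x = 2.8 cm, Ī = 11.358 cm⁴.
Centroid: x̄ = ΣA·x / ΣA = 1.9088 cm.
Transfer each piece to the centroidal y-axis using Ī + A·d² with d = x − 1.9088:
  web: d = -1.6088 cm → contributes +20.422 cm⁴
  top flange (beyond web): d = 0.89122 cm → contributes +16.95 cm⁴
  bottom flange (beyond web): d = 0.89122 cm → contributes +16.95 cm⁴
Total I = 54.321 cm⁴.

Iy ≈ 54.3 cm⁴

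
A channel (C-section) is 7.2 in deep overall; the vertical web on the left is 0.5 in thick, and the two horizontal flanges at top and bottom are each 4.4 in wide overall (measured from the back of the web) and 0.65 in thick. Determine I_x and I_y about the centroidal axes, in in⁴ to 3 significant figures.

Break the section into simple shapes (no overlaps), measuring from the bottom-left corner of the bounding box.
Web: 0.5 × 7.2, A = 3.6 in², y = 3.6 in, Ī = 15.552 in⁴.
Top flange (beyond web): 3.9 × 0.65, A = 2.535 in², y = 6.875 in, Ī = 0.089253 in⁴.
Bottom flange (beyond web): 3.9 × 0.65, A = 2.535 in², y = 0.325 in, Ī = 0.089253 in⁴.
By symmetry the centroid is at mid-height, ȳ = 3.6 in.
Transfer each piece to the centroidal x-axis using Ī + A·d² with d = y − 3.6:
  web: d = 0 in → contributes +15.552 in⁴
  top flange (beyond web): d = 3.275 in → contributes +27.279 in⁴
  bottom flange (beyond web): d = -3.275 in → contributes +27.279 in⁴
Total I = 70.109 in⁴.
For the y-axis: x̄ = 1.5365 in.
Repeating about the centroidal y-axis gives I_y = 16.69 in⁴.

I_x ≈ 70.1 in⁴, I_y ≈ 16.7 in⁴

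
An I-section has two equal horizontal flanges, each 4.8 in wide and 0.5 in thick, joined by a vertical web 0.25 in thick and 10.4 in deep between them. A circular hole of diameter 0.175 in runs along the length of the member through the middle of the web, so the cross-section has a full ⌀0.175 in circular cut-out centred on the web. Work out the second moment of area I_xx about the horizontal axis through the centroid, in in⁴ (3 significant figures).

Decompose the section into non-overlapping parts with the origin at the bottom-left of its bounding rectangle.
Bottom flange: 4.8 × 0.5, A = 2.4 in², y = 0.25 in, Ī = 0.05 in⁴.
Web: 0.25 × 10.4, A = 2.6 in², y = 5.7 in, Ī = 23.435 in⁴.
Top flange: 4.8 × 0.5, A = 2.4 in², y = 11.15 in, Ī = 0.05 in⁴.
Hole (subtracted): ⌀0.175, A = 0.024053 in², y = 5.7 in, Ī = 0.000046039 in⁴.
By symmetry the centroid is at mid-height, ȳ = 5.7 in.
Transfer each piece to the horizontal axis through the centroid using Ī + A·d² with d = y − 5.7:
  bottom flange: d = -5.45 in → contributes +71.336 in⁴
  web: d = 0 in → contributes +23.435 in⁴
  top flange: d = 5.45 in → contributes +71.336 in⁴
  hole: d = 0 in → contributes −0.000046039 in⁴
Total I = 166.11 in⁴.

I_xx ≈ 166 in⁴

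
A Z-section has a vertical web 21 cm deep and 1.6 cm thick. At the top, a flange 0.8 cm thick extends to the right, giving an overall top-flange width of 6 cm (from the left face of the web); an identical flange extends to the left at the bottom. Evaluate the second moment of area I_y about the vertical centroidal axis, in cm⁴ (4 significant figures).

Decompose the section into non-overlapping parts with the origin at the bottom-left of its bounding rectangle.
Web: 1.6 × 21, A = 33.6 cm², x = 5.2 cm, Ī = 7.168 cm⁴.
Top flange (beyond web): 4.4 × 0.8, A = 3.52 cm², x = 8.2 cm, Ī = 5.67893 cm⁴.
Bottom flange (beyond web): 4.4 × 0.8, A = 3.52 cm², x = 2.2 cm, Ī = 5.67893 cm⁴.
Centroid: x̄ = ΣA·x / ΣA = 5.2 cm.
Transfer each piece to the vertical centroidal axis using Ī + A·d² with d = x − 5.2:
  web: d = 0 cm → contributes +7.168 cm⁴
  top flange (beyond web): d = 3 cm → contributes +37.3589 cm⁴
  bottom flange (beyond web): d = -3 cm → contributes +37.3589 cm⁴
Total I = 81.8859 cm⁴.

I_y ≈ 81.89 cm⁴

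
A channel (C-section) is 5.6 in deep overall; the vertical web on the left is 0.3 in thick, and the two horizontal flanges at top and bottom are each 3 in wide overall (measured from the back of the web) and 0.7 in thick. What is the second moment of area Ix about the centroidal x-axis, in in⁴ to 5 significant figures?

Split into non-overlapping primitives; take the origin at the lower-left of the bounding box.
Web: 0.3 × 5.6, A = 1.68 in², y = 2.8 in, Ī = 4.3904 in⁴.
Top flange (beyond web): 2.7 × 0.7, A = 1.89 in², y = 5.25 in, Ī = 0.077175 in⁴.
Bottom flange (beyond web): 2.7 × 0.7, A = 1.89 in², y = 0.35 in, Ī = 0.077175 in⁴.
By symmetry the centroid is at mid-height, ȳ = 2.8 in.
Transfer each piece to the centroidal x-axis using Ī + A·d² with d = y − 2.8:
  web: d = 0 in → contributes +4.3904 in⁴
  top flange (beyond web): d = 2.45 in → contributes +11.4219 in⁴
  bottom flange (beyond web): d = -2.45 in → contributes +11.4219 in⁴
Total I = 27.2342 in⁴.

Ix ≈ 27.234 in⁴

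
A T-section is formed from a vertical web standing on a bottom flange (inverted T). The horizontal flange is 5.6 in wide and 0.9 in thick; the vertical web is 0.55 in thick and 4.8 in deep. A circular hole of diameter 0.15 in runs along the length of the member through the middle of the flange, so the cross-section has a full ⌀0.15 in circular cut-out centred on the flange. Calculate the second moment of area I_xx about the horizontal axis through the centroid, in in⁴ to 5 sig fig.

Split into non-overlapping primitives; take the origin at the lower-left of the bounding box.
Flange: 5.6 × 0.9, A = 5.04 in², y = 0.45 in, Ī = 0.3402 in⁴.
Web: 0.55 × 4.8, A = 2.64 in², y = 3.3 in, Ī = 5.0688 in⁴.
Hole (subtracted): ⌀0.15, A = 0.01767146 in², y = 0.45 in, Ī = 0.00002485049 in⁴.
Centroid: ȳ = ΣA·y / ΣA = 1.431947 in.
Transfer each piece to the horizontal axis through the centroid using Ī + A·d² with d = y − 1.431947:
  flange: d = -0.9819469 in → contributes +5.199868 in⁴
  web: d = 1.868053 in → contributes +14.2814 in⁴
  hole: d = -0.9819469 in → contributes −0.01706402 in⁴
Total I = 19.46421 in⁴.

I_xx ≈ 19.464 in⁴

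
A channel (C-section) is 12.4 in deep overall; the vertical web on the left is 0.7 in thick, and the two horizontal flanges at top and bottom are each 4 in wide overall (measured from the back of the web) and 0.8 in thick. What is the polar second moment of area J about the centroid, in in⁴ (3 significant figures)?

J ≈ 307 in⁴

Treat the section as a set of non-overlapping primitives; coordinates are from the bounding-box lower-left.
Web: 0.7 × 12.4, A = 8.68 in², y = 6.2 in, Ī = 111.22 in⁴.
Top flange (beyond web): 3.3 × 0.8, A = 2.64 in², y = 12 in, Ī = 0.1408 in⁴.
Bottom flange (beyond web): 3.3 × 0.8, A = 2.64 in², y = 0.4 in, Ī = 0.1408 in⁴.
By symmetry the centroid is at mid-height, ȳ = 6.2 in.
Transfer each piece to the centroidal x-axis using Ī + A·d² with d = y − 6.2:
  web: d = 0 in → contributes +111.22 in⁴
  top flange (beyond web): d = 5.8 in → contributes +88.95 in⁴
  bottom flange (beyond web): d = -5.8 in → contributes +88.95 in⁴
Total I = 289.12 in⁴.
For the y-axis: x̄ = 1.1064 in.
Repeating about the centroidal y-axis gives I_y = 18.278 in⁴.
Polar second moment: J = I_x + I_y = 307.4 in⁴.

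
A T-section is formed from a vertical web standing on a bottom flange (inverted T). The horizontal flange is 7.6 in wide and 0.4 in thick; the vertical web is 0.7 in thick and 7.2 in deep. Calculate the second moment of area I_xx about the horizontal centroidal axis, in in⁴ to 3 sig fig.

Break the section into simple shapes (no overlaps), measuring from the bottom-left corner of the bounding box.
Flange: 7.6 × 0.4, A = 3.04 in², y = 0.2 in, Ī = 0.040533 in⁴.
Web: 0.7 × 7.2, A = 5.04 in², y = 4 in, Ī = 21.773 in⁴.
Centroid: ȳ = ΣA·y / ΣA = 2.5703 in.
Transfer each piece to the horizontal centroidal axis using Ī + A·d² with d = y − 2.5703:
  flange: d = -2.3703 in → contributes +17.12 in⁴
  web: d = 1.4297 in → contributes +32.075 in⁴
Total I = 49.195 in⁴.

I_xx ≈ 49.2 in⁴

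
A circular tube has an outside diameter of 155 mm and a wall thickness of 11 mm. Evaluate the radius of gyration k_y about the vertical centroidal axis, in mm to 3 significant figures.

Break the section into simple shapes (no overlaps), measuring from the bottom-left corner of the bounding box.
Outer circle: ⌀155, A = 18 869 mm², x = 77.5 mm, Ī = 28 333 269 mm⁴.
Bore (subtracted): ⌀133, A = 13 893 mm², x = 77.5 mm, Ī = 15 359 478 mm⁴.
By symmetry the centroid is at mid-width, x̄ = 77.5 mm.
All pieces are centred on the vertical centroidal axis, so I = ΣĪ (holes subtracted) = 12 973 791 mm⁴.
Radius of gyration: k = √(I/A) = √(12 973 791 / 4976.3) = 51.06 mm.

k_y ≈ 51.1 mm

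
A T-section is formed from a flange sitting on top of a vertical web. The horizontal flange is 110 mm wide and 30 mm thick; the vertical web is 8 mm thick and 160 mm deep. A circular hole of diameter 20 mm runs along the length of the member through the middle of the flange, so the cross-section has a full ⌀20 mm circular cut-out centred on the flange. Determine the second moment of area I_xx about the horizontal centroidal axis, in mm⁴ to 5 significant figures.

Break the section into simple shapes (no overlaps), measuring from the bottom-left corner of the bounding box.
Flange: 110 × 30, A = 3 300 mm², y = 175 mm, Ī = 247 500 mm⁴.
Web: 8 × 160, A = 1 280 mm², y = 80 mm, Ī = 2 730 667 mm⁴.
Hole (subtracted): ⌀20, A = 314.1593 mm², y = 175 mm, Ī = 7853.982 mm⁴.
Centroid: ȳ = ΣA·y / ΣA = 146.4945 mm.
Transfer each piece to the horizontal centroidal axis using Ī + A·d² with d = y − 146.4945:
  flange: d = 28.50552 mm → contributes +2 928 963 mm⁴
  web: d = -66.49448 mm → contributes +8 390 207 mm⁴
  hole: d = 28.50552 mm → contributes −263128.7 mm⁴
Total I = 11 056 042 mm⁴.

I_xx ≈ 1.1056 × 10⁷ mm⁴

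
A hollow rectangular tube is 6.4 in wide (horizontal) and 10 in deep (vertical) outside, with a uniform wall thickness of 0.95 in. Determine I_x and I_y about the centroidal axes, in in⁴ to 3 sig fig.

I_x ≈ 334 in⁴, I_y ≈ 157 in⁴

Decompose the section into non-overlapping parts with the origin at the bottom-left of its bounding rectangle.
Outer rectangle: 6.4 × 10, A = 64 in², y = 5 in, Ī = 533.33 in⁴.
Inner void (subtracted): 4.5 × 8.1, A = 36.45 in², y = 5 in, Ī = 199.29 in⁴.
By symmetry the centroid is at mid-height, ȳ = 5 in.
All pieces are centred on the centroidal x-axis, so I = ΣĪ (holes subtracted) = 334.04 in⁴.
Repeating about the centroidal y-axis gives I_y = 156.94 in⁴.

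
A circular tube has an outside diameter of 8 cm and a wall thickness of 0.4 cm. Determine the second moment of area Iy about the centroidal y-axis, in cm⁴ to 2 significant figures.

Split into non-overlapping primitives; take the origin at the lower-left of the bounding box.
Outer circle: ⌀8, A = 50.27 cm², x = 4 cm, Ī = 201.1 cm⁴.
Bore (subtracted): ⌀7.2, A = 40.72 cm², x = 4 cm, Ī = 131.9 cm⁴.
By symmetry the centroid is at mid-width, x̄ = 4 cm.
All pieces are centred on the centroidal y-axis, so I = ΣĪ (holes subtracted) = 69.15 cm⁴.

Iy ≈ 69 cm⁴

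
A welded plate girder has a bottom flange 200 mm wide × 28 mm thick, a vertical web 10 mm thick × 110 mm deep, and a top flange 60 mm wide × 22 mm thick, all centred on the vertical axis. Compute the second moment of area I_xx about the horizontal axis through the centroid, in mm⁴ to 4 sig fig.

I_xx ≈ 2.277 × 10⁷ mm⁴

Split into non-overlapping primitives; take the origin at the lower-left of the bounding box.
Bottom plate: 200 × 28, A = 5 600 mm², y = 14 mm, Ī = 365 867 mm⁴.
Web plate: 10 × 110, A = 1 100 mm², y = 83 mm, Ī = 1 109 167 mm⁴.
Top plate: 60 × 22, A = 1 320 mm², y = 149 mm, Ī = 53 240 mm⁴.
Centroid: ȳ = ΣA·y / ΣA = 45.6833 mm.
Transfer each piece to the horizontal axis through the centroid using Ī + A·d² with d = y − 45.6833:
  bottom plate: d = -31.6833 mm → contributes +5 987 320 mm⁴
  web plate: d = 37.3167 mm → contributes +2 640 957 mm⁴
  top plate: d = 103.317 mm → contributes +14 143 372 mm⁴
Total I = 22 771 649 mm⁴.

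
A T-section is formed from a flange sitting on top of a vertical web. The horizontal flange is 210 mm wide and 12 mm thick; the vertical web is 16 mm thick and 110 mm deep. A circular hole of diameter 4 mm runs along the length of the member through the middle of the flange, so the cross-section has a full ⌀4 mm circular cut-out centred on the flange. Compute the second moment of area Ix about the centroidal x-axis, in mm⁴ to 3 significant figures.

Split into non-overlapping primitives; take the origin at the lower-left of the bounding box.
Flange: 210 × 12, A = 2 520 mm², y = 116 mm, Ī = 30 240 mm⁴.
Web: 16 × 110, A = 1 760 mm², y = 55 mm, Ī = 1 774 667 mm⁴.
Hole (subtracted): ⌀4, A = 12.566 mm², y = 116 mm, Ī = 12.566 mm⁴.
Centroid: ȳ = ΣA·y / ΣA = 90.842 mm.
Transfer each piece to the centroidal x-axis using Ī + A·d² with d = y − 90.842:
  flange: d = 25.158 mm → contributes +1 625 208 mm⁴
  web: d = -35.842 mm → contributes +4 035 652 mm⁴
  hole: d = 25.158 mm → contributes −7966.1 mm⁴
Total I = 5 652 894 mm⁴.

Ix ≈ 5.65 × 10⁶ mm⁴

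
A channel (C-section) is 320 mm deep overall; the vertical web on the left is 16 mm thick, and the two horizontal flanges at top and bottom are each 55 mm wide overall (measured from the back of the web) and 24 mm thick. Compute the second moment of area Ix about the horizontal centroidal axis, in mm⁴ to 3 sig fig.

Ix ≈ 8.48 × 10⁷ mm⁴

Break the section into simple shapes (no overlaps), measuring from the bottom-left corner of the bounding box.
Web: 16 × 320, A = 5 120 mm², y = 160 mm, Ī = 43 690 667 mm⁴.
Top flange (beyond web): 39 × 24, A = 936 mm², y = 308 mm, Ī = 44 928 mm⁴.
Bottom flange (beyond web): 39 × 24, A = 936 mm², y = 12 mm, Ī = 44 928 mm⁴.
By symmetry the centroid is at mid-height, ȳ = 160 mm.
Transfer each piece to the horizontal centroidal axis using Ī + A·d² with d = y − 160:
  web: d = 0 mm → contributes +43 690 667 mm⁴
  top flange (beyond web): d = 148 mm → contributes +20 547 072 mm⁴
  bottom flange (beyond web): d = -148 mm → contributes +20 547 072 mm⁴
Total I = 84 784 811 mm⁴.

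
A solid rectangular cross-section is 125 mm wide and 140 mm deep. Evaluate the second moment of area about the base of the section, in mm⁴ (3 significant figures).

The section: 125 × 140, A = 17 500 mm², y = 70 mm, Ī = 28 583 333 mm⁴.
Transfer it to a horizontal axis along the bottom face using Ī + A·d² with d = y − 0:
  the section: d = 70 mm → contributes +114 333 333 mm⁴
Total I = 114 333 333 mm⁴.

I_base ≈ 1.14 × 10⁸ mm⁴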